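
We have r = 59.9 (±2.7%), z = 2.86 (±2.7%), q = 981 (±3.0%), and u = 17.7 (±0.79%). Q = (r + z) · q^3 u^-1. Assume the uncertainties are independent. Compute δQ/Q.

Let w = r + z = 62.8. δw = √(δr² + δz²) = √(2.62 + 0.00596) = 1.62, so δw/w = 0.0258.
Q is then a monomial in w, q, u:
δQ/Q = √((δw/w)² + (3·δq/q)² + (-1·δu/u)²) = √(0.000666 + 0.00810 + 6.24e-05) = 0.0940

0.0940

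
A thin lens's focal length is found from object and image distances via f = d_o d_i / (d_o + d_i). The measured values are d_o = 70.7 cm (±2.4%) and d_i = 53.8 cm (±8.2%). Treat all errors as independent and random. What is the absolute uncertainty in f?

1.46 cm

∂f/∂d_o = (d_i/(d_o+d_i))² = 0.187;  ∂f/∂d_i = (d_o/(d_o+d_i))² = 0.322
δf = √((∂f/∂d_o · δd_o)² + (∂f/∂d_i · δd_i)²) = √(0.100 + 2.02) = 1.46 cm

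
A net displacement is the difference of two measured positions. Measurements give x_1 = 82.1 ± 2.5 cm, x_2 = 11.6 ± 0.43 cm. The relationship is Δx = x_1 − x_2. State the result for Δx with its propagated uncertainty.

70.5 ± 2.54 cm

Δx is a linear combination, so absolute uncertainties add in quadrature:
  (δx_1)² = 6.25;  (δx_2)² = 0.185
δΔx = √(6.43) = 2.54 cm
Δx = 70.5 cm.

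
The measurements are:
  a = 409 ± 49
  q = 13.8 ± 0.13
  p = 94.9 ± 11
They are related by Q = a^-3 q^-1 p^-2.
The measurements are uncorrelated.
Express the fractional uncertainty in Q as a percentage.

Q is a product of powers, so relative uncertainties combine in quadrature:
  (-3·δa/a)² = (-3×0.120)² = 0.129;  (-1·δq/q)² = (-1×0.00942)² = 8.87e-05;  (-2·δp/p)² = (-2×0.116)² = 0.0537
δQ/Q = √(0.183) = 0.428

42.8%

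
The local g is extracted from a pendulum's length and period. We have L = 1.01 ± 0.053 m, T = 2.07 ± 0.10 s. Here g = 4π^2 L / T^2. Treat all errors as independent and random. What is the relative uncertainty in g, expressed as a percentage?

Each factor contributes (exponent × relative error)² to (δg/g)²:
  (1·δL/L)² = (1×0.0525)² = 0.00275;  (-2·δT/T)² = (-2×0.0483)² = 0.00934
δg/g = √(0.0121) = 0.110

11.0%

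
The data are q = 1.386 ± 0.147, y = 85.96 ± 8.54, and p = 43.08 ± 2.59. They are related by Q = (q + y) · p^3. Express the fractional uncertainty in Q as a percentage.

Let u = q + y = 87.35. δu = √(δq² + δy²) = √(0.0216 + 72.9) = 8.54, so δu/u = 0.0978.
Q is then a monomial in u, p:
δQ/Q = √((δu/u)² + (3·δp/p)²) = √(0.00956 + 0.0325) = 0.205

20.5%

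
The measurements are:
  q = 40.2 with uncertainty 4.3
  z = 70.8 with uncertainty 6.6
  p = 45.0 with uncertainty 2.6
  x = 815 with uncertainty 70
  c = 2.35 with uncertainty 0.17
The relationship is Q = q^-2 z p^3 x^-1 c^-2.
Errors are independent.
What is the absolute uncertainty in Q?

Each factor contributes (exponent × relative error)² to (δQ/Q)²:
  (-2·δq/q)² = (-2×0.107)² = 0.0458;  (1·δz/z)² = (1×0.0932)² = 0.00869;  (3·δp/p)² = (3×0.0578)² = 0.0300;  (-1·δx/x)² = (-1×0.0859)² = 0.00738;  (-2·δc/c)² = (-2×0.0723)² = 0.0209
δQ/Q = √(0.113) = 0.336
Q = 0.887, so δQ = 0.336 × 0.887 = 0.298.

0.298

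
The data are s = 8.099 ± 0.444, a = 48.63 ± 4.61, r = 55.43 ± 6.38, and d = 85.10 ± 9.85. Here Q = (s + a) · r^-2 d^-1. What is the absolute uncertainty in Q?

Let u = s + a = 56.73. δu = √(δs² + δa²) = √(0.197 + 21.3) = 4.63, so δu/u = 0.0816.
Q is then a monomial in u, r, d:
δQ/Q = √((δu/u)² + (-2·δr/r)² + (-1·δd/d)²) = √(0.00667 + 0.0530 + 0.0134) = 0.270
Q = 0.0002170, so δQ = 0.270 × 0.0002170 = 5.86e-05.

5.86e-05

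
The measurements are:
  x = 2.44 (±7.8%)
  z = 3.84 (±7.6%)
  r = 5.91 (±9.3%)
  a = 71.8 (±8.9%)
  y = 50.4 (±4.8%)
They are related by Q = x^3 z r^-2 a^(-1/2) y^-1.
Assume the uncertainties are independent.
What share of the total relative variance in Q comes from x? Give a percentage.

55.1%

(δQ/Q)² = (3·δx/x)² + (1·δz/z)² + (-2·δr/r)² + (−½·δa/a)² + (-1·δy/y)²
  x term: (3×0.0780)² = 0.0548
  z term: (1×0.0760)² = 0.00578
  r term: (-2×0.0930)² = 0.0346
  a term: (-0.5×0.0890)² = 0.00198
  y term: (-1×0.0480)² = 0.00230
Total = 0.0994. Share from x = 0.0548/0.0994 = 0.551.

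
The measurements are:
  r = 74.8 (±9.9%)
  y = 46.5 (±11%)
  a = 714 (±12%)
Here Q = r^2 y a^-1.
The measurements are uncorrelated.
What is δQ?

93.4

Q is a product of powers, so relative uncertainties combine in quadrature:
  (2·δr/r)² = (2×0.0990)² = 0.0392;  (1·δy/y)² = (1×0.110)² = 0.0121;  (-1·δa/a)² = (-1×0.120)² = 0.0144
δQ/Q = √(0.0657) = 0.256
Q = 364, so δQ = 0.256 × 364 = 93.4.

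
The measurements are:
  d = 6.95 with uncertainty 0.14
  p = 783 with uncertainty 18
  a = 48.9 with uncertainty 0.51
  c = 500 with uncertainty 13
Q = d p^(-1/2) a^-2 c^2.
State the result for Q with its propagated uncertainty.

Q is a product of powers, so relative uncertainties combine in quadrature:
  (1·δd/d)² = (1×0.0201)² = 0.000406;  (−½·δp/p)² = (-0.5×0.0230)² = 0.000132;  (-2·δa/a)² = (-2×0.0104)² = 0.000435;  (2·δc/c)² = (2×0.0260)² = 0.00270
δQ/Q = √(0.00368) = 0.0606
Q = 26.0, so δQ = 0.0606 × 26.0 = 1.57.

26.0 ± 1.57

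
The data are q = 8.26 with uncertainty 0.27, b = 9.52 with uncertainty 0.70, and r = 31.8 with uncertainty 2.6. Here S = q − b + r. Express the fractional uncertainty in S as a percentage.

8.86%

Each term contributes (cᵢ δxᵢ)² to (δS)²:
  (δq)² = 0.0729;  (δb)² = 0.490;  (δr)² = 6.76
δS = √(7.32) = 2.71
S = 30.5, so δS/S = 2.71/30.5 = 0.0886.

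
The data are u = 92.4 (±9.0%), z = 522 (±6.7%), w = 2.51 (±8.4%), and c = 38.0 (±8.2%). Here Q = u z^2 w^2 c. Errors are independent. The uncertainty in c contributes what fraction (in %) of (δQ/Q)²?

(δQ/Q)² = (1·δu/u)² + (2·δz/z)² + (2·δw/w)² + (1·δc/c)²
  u term: (1×0.0900)² = 0.00810
  z term: (2×0.0670)² = 0.0180
  w term: (2×0.0840)² = 0.0282
  c term: (1×0.0820)² = 0.00672
Total = 0.0610. Share from c = 0.00672/0.0610 = 0.110.

11.0%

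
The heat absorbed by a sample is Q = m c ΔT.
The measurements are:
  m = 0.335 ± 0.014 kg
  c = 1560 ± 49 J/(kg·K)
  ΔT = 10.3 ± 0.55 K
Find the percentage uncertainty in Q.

Since Q is a product/quotient, work with relative uncertainties:
  (1·δm/m)² = (1×0.0418)² = 0.00175;  (1·δc/c)² = (1×0.0314)² = 0.000987;  (1·δΔT/ΔT)² = (1×0.0534)² = 0.00285
δQ/Q = √(0.00558) = 0.0747

7.47%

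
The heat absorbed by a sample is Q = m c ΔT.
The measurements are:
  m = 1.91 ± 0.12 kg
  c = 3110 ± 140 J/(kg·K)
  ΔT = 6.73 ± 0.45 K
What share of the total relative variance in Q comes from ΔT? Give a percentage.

(δQ/Q)² = (1·δm/m)² + (1·δc/c)² + (1·δΔT/ΔT)²
  m term: (1×0.0628)² = 0.00395
  c term: (1×0.0450)² = 0.00203
  ΔT term: (1×0.0669)² = 0.00447
Total = 0.0104. Share from ΔT = 0.00447/0.0104 = 0.428.

42.8%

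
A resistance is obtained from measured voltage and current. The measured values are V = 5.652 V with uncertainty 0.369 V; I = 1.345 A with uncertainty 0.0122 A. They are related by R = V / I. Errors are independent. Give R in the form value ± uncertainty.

4.202 ± 0.277 Ω

Relative error in a monomial: (δR/R)² = Σ (nᵢ · δxᵢ/xᵢ)².
  (1·δV/V)² = (1×0.0653)² = 0.00426;  (-1·δI/I)² = (-1×0.00907)² = 8.23e-05
δR/R = √(0.00434) = 0.0659
R = 4.202 Ω, so δR = 0.0659 × 4.202 = 0.277 Ω.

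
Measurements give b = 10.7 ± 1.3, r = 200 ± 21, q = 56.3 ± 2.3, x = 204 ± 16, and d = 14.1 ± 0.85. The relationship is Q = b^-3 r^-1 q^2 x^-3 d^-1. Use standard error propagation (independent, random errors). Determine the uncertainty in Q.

Each factor contributes (exponent × relative error)² to (δQ/Q)²:
  (-3·δb/b)² = (-3×0.121)² = 0.133;  (-1·δr/r)² = (-1×0.105)² = 0.0110;  (2·δq/q)² = (2×0.0409)² = 0.00668;  (-3·δx/x)² = (-3×0.0784)² = 0.0554;  (-1·δd/d)² = (-1×0.0603)² = 0.00363
δQ/Q = √(0.210) = 0.458
Q = 1.08e-10, so δQ = 0.458 × 1.08e-10 = 4.95e-11.

4.95e-11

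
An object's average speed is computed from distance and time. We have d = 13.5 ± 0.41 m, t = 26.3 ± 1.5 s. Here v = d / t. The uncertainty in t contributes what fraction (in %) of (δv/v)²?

(δv/v)² = (1·δd/d)² + (-1·δt/t)²
  d term: (1×0.0304)² = 0.000922
  t term: (-1×0.0570)² = 0.00325
Total = 0.00418. Share from t = 0.00325/0.00418 = 0.779.

77.9%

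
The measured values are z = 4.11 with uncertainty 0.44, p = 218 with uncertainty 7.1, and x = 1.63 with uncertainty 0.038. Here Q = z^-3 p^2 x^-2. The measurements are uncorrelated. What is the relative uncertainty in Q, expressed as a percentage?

Q is a product of powers, so relative uncertainties combine in quadrature:
  (-3·δz/z)² = (-3×0.107)² = 0.103;  (2·δp/p)² = (2×0.0326)² = 0.00424;  (-2·δx/x)² = (-2×0.0233)² = 0.00217
δQ/Q = √(0.110) = 0.331

33.1%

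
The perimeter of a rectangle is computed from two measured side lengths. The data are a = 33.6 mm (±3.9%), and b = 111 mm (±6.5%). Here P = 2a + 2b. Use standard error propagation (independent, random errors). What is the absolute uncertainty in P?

14.7 mm

Sums and differences: (δP)² = Σ (cᵢ δxᵢ)².
  (2·δa)² = 6.87;  (2·δb)² = 208
δP = √(215) = 14.7 mm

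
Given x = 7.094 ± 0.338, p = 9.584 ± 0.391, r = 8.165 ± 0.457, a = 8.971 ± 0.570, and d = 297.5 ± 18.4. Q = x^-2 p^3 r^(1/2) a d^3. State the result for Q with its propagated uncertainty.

(1.181 ± 0.297) × 10^10

Since Q is a product/quotient, work with relative uncertainties:
  (-2·δx/x)² = (-2×0.0476)² = 0.00908;  (3·δp/p)² = (3×0.0408)² = 0.0150;  (½·δr/r)² = (0.5×0.0560)² = 0.000783;  (1·δa/a)² = (1×0.0635)² = 0.00404;  (3·δd/d)² = (3×0.0618)² = 0.0344
δQ/Q = √(0.0633) = 0.252
Q = 1.181e+10, so δQ = 0.252 × 1.181e+10 = 2.97e+09.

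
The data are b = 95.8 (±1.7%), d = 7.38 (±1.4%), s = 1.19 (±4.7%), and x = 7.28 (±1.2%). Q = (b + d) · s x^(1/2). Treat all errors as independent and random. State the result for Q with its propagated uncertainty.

Let u = b + d = 103. δu = √(δb² + δd²) = √(2.65 + 0.0107) = 1.63, so δu/u = 0.0158.
Q is then a monomial in u, s, x:
δQ/Q = √((δu/u)² + (1·δs/s)² + (½·δx/x)²) = √(0.000250 + 0.00221 + 3.6e-05) = 0.0500
Q = 331, so δQ = 0.0500 × 331 = 16.5.

331 ± 16.5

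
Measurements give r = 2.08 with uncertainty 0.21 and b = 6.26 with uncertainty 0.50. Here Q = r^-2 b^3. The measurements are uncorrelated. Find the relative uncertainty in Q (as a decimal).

0.313

Since Q is a product/quotient, work with relative uncertainties:
  (-2·δr/r)² = (-2×0.101)² = 0.0408;  (3·δb/b)² = (3×0.0799)² = 0.0574
δQ/Q = √(0.0982) = 0.313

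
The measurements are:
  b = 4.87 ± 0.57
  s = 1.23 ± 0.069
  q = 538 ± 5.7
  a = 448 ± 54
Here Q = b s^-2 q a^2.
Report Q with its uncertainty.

Relative error in a monomial: (δQ/Q)² = Σ (nᵢ · δxᵢ/xᵢ)².
  (1·δb/b)² = (1×0.117)² = 0.0137;  (-2·δs/s)² = (-2×0.0561)² = 0.0126;  (1·δq/q)² = (1×0.0106)² = 0.000112;  (2·δa/a)² = (2×0.121)² = 0.0581
δQ/Q = √(0.0845) = 0.291
Q = 3.48e+08, so δQ = 0.291 × 3.48e+08 = 1.01e+08.

(3.48 ± 1.01) × 10^8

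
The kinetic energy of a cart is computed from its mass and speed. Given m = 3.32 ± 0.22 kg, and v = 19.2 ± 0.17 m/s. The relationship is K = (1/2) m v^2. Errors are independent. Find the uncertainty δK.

K is a product of powers, so relative uncertainties combine in quadrature:
  (1·δm/m)² = (1×0.0663)² = 0.00439;  (2·δv/v)² = (2×0.00885)² = 0.000314
δK/K = √(0.00470) = 0.0686
K = 612 J, so δK = 0.0686 × 612 = 42.0 J.

42.0 J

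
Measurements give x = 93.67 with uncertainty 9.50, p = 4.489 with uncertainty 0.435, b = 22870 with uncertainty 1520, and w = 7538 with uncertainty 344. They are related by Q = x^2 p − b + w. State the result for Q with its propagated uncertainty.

Let h = x^2·p = 39390. δh/h = √((2·δx/x)² + (1·δp/p)²) = √(0.0411 + 0.00939) = 0.225, so δh = 8850.
Q = h − b + w: δQ = √(δh² + δb² + δw²) = √(7.84e+07 + 2.31e+06 + 1.18e+05) = 8990
Q = 24050.

24050 ± 8990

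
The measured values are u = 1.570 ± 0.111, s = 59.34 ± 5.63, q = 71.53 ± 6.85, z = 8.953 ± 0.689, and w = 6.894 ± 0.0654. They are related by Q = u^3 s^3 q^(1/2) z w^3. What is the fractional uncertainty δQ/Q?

0.367

Products/powers → add relative errors in quadrature, weighted by exponent:
  (3·δu/u)² = (3×0.0707)² = 0.0450;  (3·δs/s)² = (3×0.0949)² = 0.0810;  (½·δq/q)² = (0.5×0.0958)² = 0.00229;  (1·δz/z)² = (1×0.0770)² = 0.00592;  (3·δw/w)² = (3×0.00949)² = 0.000810
δQ/Q = √(0.135) = 0.367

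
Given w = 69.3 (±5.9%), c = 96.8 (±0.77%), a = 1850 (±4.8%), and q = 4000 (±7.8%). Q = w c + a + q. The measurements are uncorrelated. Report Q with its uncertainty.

Let p = w·c = 6710. δp/p = √((1·δw/w)² + (1·δc/c)²) = √(0.00348 + 5.93e-05) = 0.0595, so δp = 399.
Q = p + a + q: δQ = √(δp² + δa² + δq²) = √(1.59e+05 + 7890 + 97300) = 514
Q = 12600.

12600 ± 514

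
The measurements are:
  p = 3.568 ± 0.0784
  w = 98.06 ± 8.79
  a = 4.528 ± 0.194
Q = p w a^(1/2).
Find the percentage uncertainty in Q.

Relative error in a monomial: (δQ/Q)² = Σ (nᵢ · δxᵢ/xᵢ)².
  (1·δp/p)² = (1×0.0220)² = 0.000483;  (1·δw/w)² = (1×0.0896)² = 0.00804;  (½·δa/a)² = (0.5×0.0428)² = 0.000459
δQ/Q = √(0.00898) = 0.0947

9.47%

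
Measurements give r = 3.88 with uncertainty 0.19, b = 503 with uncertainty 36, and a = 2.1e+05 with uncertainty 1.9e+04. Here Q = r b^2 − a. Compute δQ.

1.5e+05

Let p = r·b^2 = 9.82e+05. δp/p = √((1·δr/r)² + (2·δb/b)²) = √(0.00240 + 0.0205) = 0.151, so δp = 1.49e+05.
Q = p − a: δQ = √(δp² + δa²) = √(2.21e+10 + 3.61e+08) = 1.5e+05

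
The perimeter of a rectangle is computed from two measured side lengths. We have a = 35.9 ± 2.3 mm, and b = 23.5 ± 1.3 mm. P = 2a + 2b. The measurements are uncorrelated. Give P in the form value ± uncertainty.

119 ± 5.28 mm

Each term contributes (cᵢ δxᵢ)² to (δP)²:
  (2·δa)² = 21.2;  (2·δb)² = 6.76
δP = √(27.9) = 5.28 mm
P = 119 mm.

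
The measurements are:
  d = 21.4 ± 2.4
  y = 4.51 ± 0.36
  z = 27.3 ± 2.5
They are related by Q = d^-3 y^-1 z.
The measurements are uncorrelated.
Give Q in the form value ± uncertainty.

0.000618 ± 0.000221

Q is a product of powers, so relative uncertainties combine in quadrature:
  (-3·δd/d)² = (-3×0.112)² = 0.113;  (-1·δy/y)² = (-1×0.0798)² = 0.00637;  (1·δz/z)² = (1×0.0916)² = 0.00839
δQ/Q = √(0.128) = 0.358
Q = 0.000618, so δQ = 0.358 × 0.000618 = 0.000221.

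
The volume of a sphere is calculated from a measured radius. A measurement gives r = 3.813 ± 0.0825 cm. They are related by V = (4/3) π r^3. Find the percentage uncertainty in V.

V ∝ r^3, so δV/V = |3| · δr/r = 3 × 0.0216 = 0.0649.

6.49%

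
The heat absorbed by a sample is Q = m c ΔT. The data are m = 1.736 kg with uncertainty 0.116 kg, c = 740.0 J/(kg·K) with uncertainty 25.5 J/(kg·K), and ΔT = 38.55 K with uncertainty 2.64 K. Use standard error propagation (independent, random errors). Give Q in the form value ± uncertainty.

Products/powers → add relative errors in quadrature, weighted by exponent:
  (1·δm/m)² = (1×0.0668)² = 0.00446;  (1·δc/c)² = (1×0.0345)² = 0.00119;  (1·δΔT/ΔT)² = (1×0.0685)² = 0.00469
δQ/Q = √(0.0103) = 0.102
Q = 49520 J, so δQ = 0.102 × 49520 = 5040 J.

49520 ± 5040 J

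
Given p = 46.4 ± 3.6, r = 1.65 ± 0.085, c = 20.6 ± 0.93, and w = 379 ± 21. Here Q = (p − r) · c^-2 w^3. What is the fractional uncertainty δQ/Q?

0.206

Let u = p − r = 44.8. δu = √(δp² + δr²) = √(13.0 + 0.00723) = 3.60, so δu/u = 0.0805.
Q is then a monomial in u, c, w:
δQ/Q = √((δu/u)² + (-2·δc/c)² + (3·δw/w)²) = √(0.00648 + 0.00815 + 0.0276) = 0.206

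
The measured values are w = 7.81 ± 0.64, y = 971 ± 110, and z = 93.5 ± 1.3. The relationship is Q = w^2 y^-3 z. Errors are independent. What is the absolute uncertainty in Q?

2.35e-06

Relative error in a monomial: (δQ/Q)² = Σ (nᵢ · δxᵢ/xᵢ)².
  (2·δw/w)² = (2×0.0819)² = 0.0269;  (-3·δy/y)² = (-3×0.113)² = 0.116;  (1·δz/z)² = (1×0.0139)² = 0.000193
δQ/Q = √(0.143) = 0.378
Q = 6.23e-06, so δQ = 0.378 × 6.23e-06 = 2.35e-06.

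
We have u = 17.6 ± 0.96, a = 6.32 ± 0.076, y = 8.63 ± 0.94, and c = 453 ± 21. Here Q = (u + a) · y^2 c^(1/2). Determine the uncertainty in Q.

8450

Let w = u + a = 23.9. δw = √(δu² + δa²) = √(0.922 + 0.00578) = 0.963, so δw/w = 0.0403.
Q is then a monomial in w, y, c:
δQ/Q = √((δw/w)² + (2·δy/y)² + (½·δc/c)²) = √(0.00162 + 0.0475 + 0.000537) = 0.223
Q = 37900, so δQ = 0.223 × 37900 = 8450.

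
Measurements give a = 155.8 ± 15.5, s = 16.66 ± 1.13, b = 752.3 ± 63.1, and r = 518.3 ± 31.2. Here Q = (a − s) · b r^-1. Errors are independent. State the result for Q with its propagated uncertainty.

202.0 ± 30.7

Let u = a − s = 139.1. δu = √(δa² + δs²) = √(240 + 1.28) = 15.5, so δu/u = 0.112.
Q is then a monomial in u, b, r:
δQ/Q = √((δu/u)² + (1·δb/b)² + (-1·δr/r)²) = √(0.0125 + 0.00704 + 0.00362) = 0.152
Q = 202.0, so δQ = 0.152 × 202.0 = 30.7.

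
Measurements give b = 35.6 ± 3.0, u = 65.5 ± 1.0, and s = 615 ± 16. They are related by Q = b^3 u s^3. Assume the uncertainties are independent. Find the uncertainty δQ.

1.82e+14

Since Q is a product/quotient, work with relative uncertainties:
  (3·δb/b)² = (3×0.0843)² = 0.0639;  (1·δu/u)² = (1×0.0153)² = 0.000233;  (3·δs/s)² = (3×0.0260)² = 0.00609
δQ/Q = √(0.0702) = 0.265
Q = 6.87e+14, so δQ = 0.265 × 6.87e+14 = 1.82e+14.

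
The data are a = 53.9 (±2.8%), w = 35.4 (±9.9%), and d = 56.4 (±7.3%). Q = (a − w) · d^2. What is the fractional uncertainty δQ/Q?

0.253

Let u = a − w = 18.5. δu = √(δa² + δw²) = √(2.28 + 12.3) = 3.82, so δu/u = 0.206.
Q is then a monomial in u, d:
δQ/Q = √((δu/u)² + (2·δd/d)²) = √(0.0425 + 0.0213) = 0.253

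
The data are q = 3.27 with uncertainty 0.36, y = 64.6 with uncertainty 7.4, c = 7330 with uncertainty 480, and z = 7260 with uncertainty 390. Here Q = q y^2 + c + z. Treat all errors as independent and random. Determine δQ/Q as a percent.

Let p = q·y^2 = 13600. δp/p = √((1·δq/q)² + (2·δy/y)²) = √(0.0121 + 0.0525) = 0.254, so δp = 3470.
Q = p + c + z: δQ = √(δp² + δc² + δz²) = √(1.2e+07 + 2.3e+05 + 1.52e+05) = 3520
Q = 28200, so δQ/Q = 3520/28200 = 0.125.

12.5%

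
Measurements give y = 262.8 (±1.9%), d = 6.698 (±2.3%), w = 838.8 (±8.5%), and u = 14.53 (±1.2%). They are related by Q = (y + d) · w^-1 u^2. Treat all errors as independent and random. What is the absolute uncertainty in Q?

6.12

Let h = y + d = 269.5. δh = √(δy² + δd²) = √(24.9 + 0.0237) = 5.00, so δh/h = 0.0185.
Q is then a monomial in h, w, u:
δQ/Q = √((δh/h)² + (-1·δw/w)² + (2·δu/u)²) = √(0.000344 + 0.00723 + 0.000576) = 0.0902
Q = 67.83, so δQ = 0.0902 × 67.83 = 6.12.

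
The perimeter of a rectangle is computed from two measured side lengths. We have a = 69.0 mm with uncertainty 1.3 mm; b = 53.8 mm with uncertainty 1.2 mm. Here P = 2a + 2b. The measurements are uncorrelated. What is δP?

For a sum/difference, combine absolute errors in quadrature:
  (2·δa)² = 6.76;  (2·δb)² = 5.76
δP = √(12.5) = 3.54 mm

3.54 mm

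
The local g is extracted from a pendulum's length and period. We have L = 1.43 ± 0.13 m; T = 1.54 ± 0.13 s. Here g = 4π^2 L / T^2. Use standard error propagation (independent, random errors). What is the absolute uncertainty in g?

4.56 m/s^2

For a monomial g ∝ L, T^-2, fractional errors add in quadrature:
  (1·δL/L)² = (1×0.0909)² = 0.00826;  (-2·δT/T)² = (-2×0.0844)² = 0.0285
δg/g = √(0.0368) = 0.192
g = 23.8 m/s^2, so δg = 0.192 × 23.8 = 4.56 m/s^2.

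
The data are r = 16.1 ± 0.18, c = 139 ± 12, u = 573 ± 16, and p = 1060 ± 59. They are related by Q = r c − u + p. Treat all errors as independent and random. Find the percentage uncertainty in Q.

7.49%

Let w = r·c = 2240. δw/w = √((1·δr/r)² + (1·δc/c)²) = √(0.000125 + 0.00745) = 0.0871, so δw = 195.
Q = w − u + p: δQ = √(δw² + δu² + δp²) = √(38000 + 256 + 3480) = 204
Q = 2720, so δQ/Q = 204/2720 = 0.0749.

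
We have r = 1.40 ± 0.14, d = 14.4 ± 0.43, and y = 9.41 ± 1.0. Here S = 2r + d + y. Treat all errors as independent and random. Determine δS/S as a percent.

Absolute uncertainties add in quadrature for a linear combination:
  (2·δr)² = 0.0784;  (δd)² = 0.185;  (δy)² = 1.00
δS = √(1.26) = 1.12
S = 26.6, so δS/S = 1.12/26.6 = 0.0422.

4.22%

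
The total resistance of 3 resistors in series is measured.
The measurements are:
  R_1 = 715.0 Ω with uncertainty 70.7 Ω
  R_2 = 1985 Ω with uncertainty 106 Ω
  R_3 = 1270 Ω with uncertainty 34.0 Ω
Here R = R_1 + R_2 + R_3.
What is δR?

Each term contributes (cᵢ δxᵢ)² to (δR)²:
  (δR_1)² = 5000;  (δR_2)² = 11200;  (δR_3)² = 1160
δR = √(17400) = 132 Ω

132 Ω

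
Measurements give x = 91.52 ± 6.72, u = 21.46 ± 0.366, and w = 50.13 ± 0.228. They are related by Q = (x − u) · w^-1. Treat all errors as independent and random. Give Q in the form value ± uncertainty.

Let h = x − u = 70.06. δh = √(δx² + δu²) = √(45.2 + 0.134) = 6.73, so δh/h = 0.0961.
Q is then a monomial in h, w:
δQ/Q = √((δh/h)² + (-1·δw/w)²) = √(0.00923 + 2.07e-05) = 0.0962
Q = 1.398, so δQ = 0.0962 × 1.398 = 0.134.

1.398 ± 0.134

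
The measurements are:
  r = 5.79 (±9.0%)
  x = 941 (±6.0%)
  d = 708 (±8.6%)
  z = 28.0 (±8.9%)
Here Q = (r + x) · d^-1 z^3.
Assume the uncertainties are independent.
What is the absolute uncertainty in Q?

Let u = r + x = 947. δu = √(δr² + δx²) = √(0.272 + 3190) = 56.5, so δu/u = 0.0596.
Q is then a monomial in u, d, z:
δQ/Q = √((δu/u)² + (-1·δd/d)² + (3·δz/z)²) = √(0.00356 + 0.00740 + 0.0713) = 0.287
Q = 29400, so δQ = 0.287 × 29400 = 8420.

8420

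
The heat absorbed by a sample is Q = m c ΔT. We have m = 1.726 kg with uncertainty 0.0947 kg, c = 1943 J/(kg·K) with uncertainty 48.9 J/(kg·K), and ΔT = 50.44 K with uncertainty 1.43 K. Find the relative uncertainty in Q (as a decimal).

0.0667

Relative error in a monomial: (δQ/Q)² = Σ (nᵢ · δxᵢ/xᵢ)².
  (1·δm/m)² = (1×0.0549)² = 0.00301;  (1·δc/c)² = (1×0.0252)² = 0.000633;  (1·δΔT/ΔT)² = (1×0.0284)² = 0.000804
δQ/Q = √(0.00445) = 0.0667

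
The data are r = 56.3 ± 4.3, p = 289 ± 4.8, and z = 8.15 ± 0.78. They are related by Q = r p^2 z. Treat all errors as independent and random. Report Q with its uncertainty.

For a monomial Q ∝ r, p^2, z, fractional errors add in quadrature:
  (1·δr/r)² = (1×0.0764)² = 0.00583;  (2·δp/p)² = (2×0.0166)² = 0.00110;  (1·δz/z)² = (1×0.0957)² = 0.00916
δQ/Q = √(0.0161) = 0.127
Q = 3.83e+07, so δQ = 0.127 × 3.83e+07 = 4.86e+06.

(3.83 ± 0.486) × 10^7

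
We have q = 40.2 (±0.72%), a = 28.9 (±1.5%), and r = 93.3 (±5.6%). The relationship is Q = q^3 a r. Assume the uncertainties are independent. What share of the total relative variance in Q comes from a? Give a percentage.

(δQ/Q)² = (3·δq/q)² + (1·δa/a)² + (1·δr/r)²
  q term: (3×0.00720)² = 0.000467
  a term: (1×0.0150)² = 0.000225
  r term: (1×0.0560)² = 0.00314
Total = 0.00383. Share from a = 0.000225/0.00383 = 0.0588.

5.88%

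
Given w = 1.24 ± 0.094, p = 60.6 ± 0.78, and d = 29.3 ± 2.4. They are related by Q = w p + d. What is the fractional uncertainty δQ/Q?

0.0599

Let h = w·p = 75.1. δh/h = √((1·δw/w)² + (1·δp/p)²) = √(0.00575 + 0.000166) = 0.0769, so δh = 5.78.
Q = h + d: δQ = √(δh² + δd²) = √(33.4 + 5.76) = 6.26
Q = 104, so δQ/Q = 6.26/104 = 0.0599.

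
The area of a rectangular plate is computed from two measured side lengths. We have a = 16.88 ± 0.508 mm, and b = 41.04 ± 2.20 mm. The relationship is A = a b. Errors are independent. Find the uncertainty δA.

42.6 mm^2

Relative error in a monomial: (δA/A)² = Σ (nᵢ · δxᵢ/xᵢ)².
  (1·δa/a)² = (1×0.0301)² = 0.000906;  (1·δb/b)² = (1×0.0536)² = 0.00287
δA/A = √(0.00378) = 0.0615
A = 692.8 mm^2, so δA = 0.0615 × 692.8 = 42.6 mm^2.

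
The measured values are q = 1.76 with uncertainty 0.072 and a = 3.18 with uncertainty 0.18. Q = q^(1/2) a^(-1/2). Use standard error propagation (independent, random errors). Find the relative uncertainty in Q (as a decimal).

Each factor contributes (exponent × relative error)² to (δQ/Q)²:
  (½·δq/q)² = (0.5×0.0409)² = 0.000418;  (−½·δa/a)² = (-0.5×0.0566)² = 0.000801
δQ/Q = √(0.00122) = 0.0349

0.0349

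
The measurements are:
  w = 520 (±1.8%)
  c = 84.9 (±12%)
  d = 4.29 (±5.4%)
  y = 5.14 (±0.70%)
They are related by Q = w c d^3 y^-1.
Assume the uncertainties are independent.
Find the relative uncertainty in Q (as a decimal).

Each factor contributes (exponent × relative error)² to (δQ/Q)²:
  (1·δw/w)² = (1×0.0180)² = 0.000324;  (1·δc/c)² = (1×0.120)² = 0.0144;  (3·δd/d)² = (3×0.0540)² = 0.0262;  (-1·δy/y)² = (-1×0.00700)² = 4.9e-05
δQ/Q = √(0.0410) = 0.203

0.203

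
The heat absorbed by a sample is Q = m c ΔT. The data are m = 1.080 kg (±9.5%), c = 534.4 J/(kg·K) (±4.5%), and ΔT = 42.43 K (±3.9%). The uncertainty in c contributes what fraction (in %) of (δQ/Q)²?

16.1%

(δQ/Q)² = (1·δm/m)² + (1·δc/c)² + (1·δΔT/ΔT)²
  m term: (1×0.0950)² = 0.00903
  c term: (1×0.0450)² = 0.00202
  ΔT term: (1×0.0390)² = 0.00152
Total = 0.0126. Share from c = 0.00202/0.0126 = 0.161.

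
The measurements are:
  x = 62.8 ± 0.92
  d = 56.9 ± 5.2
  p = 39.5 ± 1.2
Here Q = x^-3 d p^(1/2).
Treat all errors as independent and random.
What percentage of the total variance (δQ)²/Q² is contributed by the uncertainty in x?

(δQ/Q)² = (-3·δx/x)² + (1·δd/d)² + (½·δp/p)²
  x term: (-3×0.0146)² = 0.00193
  d term: (1×0.0914)² = 0.00835
  p term: (0.5×0.0304)² = 0.000231
Total = 0.0105. Share from x = 0.00193/0.0105 = 0.184.

18.4%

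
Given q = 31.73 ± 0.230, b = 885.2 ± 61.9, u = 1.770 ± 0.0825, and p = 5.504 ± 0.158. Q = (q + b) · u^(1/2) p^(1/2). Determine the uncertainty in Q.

208

Let w = q + b = 916.9. δw = √(δq² + δb²) = √(0.0529 + 3830) = 61.9, so δw/w = 0.0675.
Q is then a monomial in w, u, p:
δQ/Q = √((δw/w)² + (½·δu/u)² + (½·δp/p)²) = √(0.00456 + 0.000543 + 0.000206) = 0.0728
Q = 2862, so δQ = 0.0728 × 2862 = 208.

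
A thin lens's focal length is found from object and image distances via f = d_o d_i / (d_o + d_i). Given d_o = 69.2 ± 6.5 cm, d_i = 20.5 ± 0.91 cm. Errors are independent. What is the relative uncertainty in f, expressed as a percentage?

4.04%

∂f/∂d_o = (d_i/(d_o+d_i))² = 0.0522;  ∂f/∂d_i = (d_o/(d_o+d_i))² = 0.595
δf = √((∂f/∂d_o · δd_o)² + (∂f/∂d_i · δd_i)²) = √(0.115 + 0.293) = 0.639 cm
f = 15.8 cm, so δf/f = 0.639/15.8 = 0.0404.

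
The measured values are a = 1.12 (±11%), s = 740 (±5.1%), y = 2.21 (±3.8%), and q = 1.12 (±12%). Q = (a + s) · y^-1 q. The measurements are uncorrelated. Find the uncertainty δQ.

Let u = a + s = 741. δu = √(δa² + δs²) = √(0.0152 + 1420) = 37.7, so δu/u = 0.0509.
Q is then a monomial in u, y, q:
δQ/Q = √((δu/u)² + (-1·δy/y)² + (1·δq/q)²) = √(0.00259 + 0.00144 + 0.0144) = 0.136
Q = 376, so δQ = 0.136 × 376 = 51.0.

51.0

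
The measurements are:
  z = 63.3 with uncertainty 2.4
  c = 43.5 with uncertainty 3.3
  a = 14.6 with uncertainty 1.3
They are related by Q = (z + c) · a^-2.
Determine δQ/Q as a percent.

18.2%

Let u = z + c = 107. δu = √(δz² + δc²) = √(5.76 + 10.9) = 4.08, so δu/u = 0.0382.
Q is then a monomial in u, a:
δQ/Q = √((δu/u)² + (-2·δa/a)²) = √(0.00146 + 0.0317) = 0.182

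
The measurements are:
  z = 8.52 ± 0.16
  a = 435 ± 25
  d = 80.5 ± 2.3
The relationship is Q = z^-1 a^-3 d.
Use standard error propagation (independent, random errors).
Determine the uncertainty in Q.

2.02e-08

For a monomial Q ∝ z^-1, a^-3, d, fractional errors add in quadrature:
  (-1·δz/z)² = (-1×0.0188)² = 0.000353;  (-3·δa/a)² = (-3×0.0575)² = 0.0297;  (1·δd/d)² = (1×0.0286)² = 0.000816
δQ/Q = √(0.0309) = 0.176
Q = 1.15e-07, so δQ = 0.176 × 1.15e-07 = 2.02e-08.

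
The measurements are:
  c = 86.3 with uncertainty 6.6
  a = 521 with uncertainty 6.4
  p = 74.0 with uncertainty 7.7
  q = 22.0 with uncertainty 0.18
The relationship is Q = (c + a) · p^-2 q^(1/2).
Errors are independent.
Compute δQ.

Let u = c + a = 607. δu = √(δc² + δa²) = √(43.6 + 41.0) = 9.19, so δu/u = 0.0151.
Q is then a monomial in u, p, q:
δQ/Q = √((δu/u)² + (-2·δp/p)² + (½·δq/q)²) = √(0.000229 + 0.0433 + 1.67e-05) = 0.209
Q = 0.520, so δQ = 0.209 × 0.520 = 0.109.

0.109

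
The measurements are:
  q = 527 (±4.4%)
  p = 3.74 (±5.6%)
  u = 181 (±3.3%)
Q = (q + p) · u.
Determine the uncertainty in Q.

Let w = q + p = 531. δw = √(δq² + δp²) = √(538 + 0.0439) = 23.2, so δw/w = 0.0437.
Q is then a monomial in w, u:
δQ/Q = √((δw/w)² + (1·δu/u)²) = √(0.00191 + 0.00109) = 0.0548
Q = 96100, so δQ = 0.0548 × 96100 = 5260.

5260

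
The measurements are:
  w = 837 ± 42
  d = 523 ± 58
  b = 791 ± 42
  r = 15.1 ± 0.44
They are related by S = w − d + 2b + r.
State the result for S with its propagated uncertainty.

S is a linear combination, so absolute uncertainties add in quadrature:
  (δw)² = 1760;  (δd)² = 3360;  (2·δb)² = 7060;  (δr)² = 0.194
δS = √(12200) = 110
S = 1910.

1910 ± 110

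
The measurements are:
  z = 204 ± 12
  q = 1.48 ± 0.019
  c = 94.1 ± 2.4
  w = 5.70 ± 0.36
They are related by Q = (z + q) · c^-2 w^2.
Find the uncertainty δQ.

0.112

Let u = z + q = 205. δu = √(δz² + δq²) = √(144 + 0.000361) = 12.0, so δu/u = 0.0584.
Q is then a monomial in u, c, w:
δQ/Q = √((δu/u)² + (-2·δc/c)² + (2·δw/w)²) = √(0.00341 + 0.00260 + 0.0160) = 0.148
Q = 0.754, so δQ = 0.148 × 0.754 = 0.112.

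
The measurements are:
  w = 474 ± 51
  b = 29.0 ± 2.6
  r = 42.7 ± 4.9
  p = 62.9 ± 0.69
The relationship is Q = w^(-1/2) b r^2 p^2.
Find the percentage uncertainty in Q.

25.3%

Each factor contributes (exponent × relative error)² to (δQ/Q)²:
  (−½·δw/w)² = (-0.5×0.108)² = 0.00289;  (1·δb/b)² = (1×0.0897)² = 0.00804;  (2·δr/r)² = (2×0.115)² = 0.0527;  (2·δp/p)² = (2×0.0110)² = 0.000481
δQ/Q = √(0.0641) = 0.253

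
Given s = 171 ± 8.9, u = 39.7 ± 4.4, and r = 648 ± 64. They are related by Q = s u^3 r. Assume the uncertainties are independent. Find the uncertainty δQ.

For a monomial Q ∝ s, u^3, r, fractional errors add in quadrature:
  (1·δs/s)² = (1×0.0520)² = 0.00271;  (3·δu/u)² = (3×0.111)² = 0.111;  (1·δr/r)² = (1×0.0988)² = 0.00975
δQ/Q = √(0.123) = 0.351
Q = 6.93e+09, so δQ = 0.351 × 6.93e+09 = 2.43e+09.

2.43e+09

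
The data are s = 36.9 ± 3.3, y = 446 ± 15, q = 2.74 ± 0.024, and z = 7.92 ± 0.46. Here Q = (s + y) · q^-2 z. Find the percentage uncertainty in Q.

Let u = s + y = 483. δu = √(δs² + δy²) = √(10.9 + 225) = 15.4, so δu/u = 0.0318.
Q is then a monomial in u, q, z:
δQ/Q = √((δu/u)² + (-2·δq/q)² + (1·δz/z)²) = √(0.00101 + 0.000307 + 0.00337) = 0.0685

6.85%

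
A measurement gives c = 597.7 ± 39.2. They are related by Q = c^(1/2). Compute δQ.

0.802

Each factor contributes (exponent × relative error)² to (δQ/Q)²:
  (½·δc/c)² = (0.5×0.0656)² = 0.00108
δQ/Q = √(0.00108) = 0.0328
Q = 24.45, so δQ = 0.0328 × 24.45 = 0.802.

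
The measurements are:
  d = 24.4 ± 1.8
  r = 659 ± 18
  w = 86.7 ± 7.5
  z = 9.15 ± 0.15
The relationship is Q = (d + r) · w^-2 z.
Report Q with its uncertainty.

Let u = d + r = 683. δu = √(δd² + δr²) = √(3.24 + 324) = 18.1, so δu/u = 0.0265.
Q is then a monomial in u, w, z:
δQ/Q = √((δu/u)² + (-2·δw/w)² + (1·δz/z)²) = √(0.000701 + 0.0299 + 0.000269) = 0.176
Q = 0.832, so δQ = 0.176 × 0.832 = 0.146.

0.832 ± 0.146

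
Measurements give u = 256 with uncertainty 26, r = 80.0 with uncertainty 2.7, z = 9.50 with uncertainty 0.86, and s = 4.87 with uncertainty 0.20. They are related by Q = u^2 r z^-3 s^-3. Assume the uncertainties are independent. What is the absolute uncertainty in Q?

Each factor contributes (exponent × relative error)² to (δQ/Q)²:
  (2·δu/u)² = (2×0.102)² = 0.0413;  (1·δr/r)² = (1×0.0338)² = 0.00114;  (-3·δz/z)² = (-3×0.0905)² = 0.0738;  (-3·δs/s)² = (-3×0.0411)² = 0.0152
δQ/Q = √(0.131) = 0.362
Q = 52.9, so δQ = 0.362 × 52.9 = 19.2.

19.2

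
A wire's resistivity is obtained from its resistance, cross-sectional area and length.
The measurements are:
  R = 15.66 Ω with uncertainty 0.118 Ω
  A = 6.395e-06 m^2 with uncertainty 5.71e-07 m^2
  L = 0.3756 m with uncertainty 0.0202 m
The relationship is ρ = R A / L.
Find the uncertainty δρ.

Products/powers → add relative errors in quadrature, weighted by exponent:
  (1·δR/R)² = (1×0.00754)² = 5.68e-05;  (1·δA/A)² = (1×0.0893)² = 0.00797;  (-1·δL/L)² = (-1×0.0538)² = 0.00289
δρ/ρ = √(0.0109) = 0.105
ρ = 0.0002666 Ω·m, so δρ = 0.105 × 0.0002666 = 2.79e-05 Ω·m.

2.79e-05 Ω·m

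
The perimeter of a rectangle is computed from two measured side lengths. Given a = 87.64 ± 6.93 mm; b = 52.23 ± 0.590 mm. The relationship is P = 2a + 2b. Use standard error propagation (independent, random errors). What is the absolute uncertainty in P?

13.9 mm

Sums and differences: (δP)² = Σ (cᵢ δxᵢ)².
  (2·δa)² = 192;  (2·δb)² = 1.39
δP = √(193) = 13.9 mm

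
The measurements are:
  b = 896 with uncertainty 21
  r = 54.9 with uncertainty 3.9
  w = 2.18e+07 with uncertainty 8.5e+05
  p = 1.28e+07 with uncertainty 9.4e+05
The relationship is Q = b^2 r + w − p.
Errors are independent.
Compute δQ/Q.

Let h = b^2·r = 4.41e+07. δh/h = √((2·δb/b)² + (1·δr/r)²) = √(0.00220 + 0.00505) = 0.0851, so δh = 3.75e+06.
Q = h + w − p: δQ = √(δh² + δw² + δp²) = √(1.41e+13 + 7.22e+11 + 8.84e+11) = 3.96e+06
Q = 5.31e+07, so δQ/Q = 3.96e+06/5.31e+07 = 0.0746.

0.0746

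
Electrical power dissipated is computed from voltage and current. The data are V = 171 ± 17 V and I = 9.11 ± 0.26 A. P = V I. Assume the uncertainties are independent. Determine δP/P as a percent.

10.3%

Relative error in a monomial: (δP/P)² = Σ (nᵢ · δxᵢ/xᵢ)².
  (1·δV/V)² = (1×0.0994)² = 0.00988;  (1·δI/I)² = (1×0.0285)² = 0.000815
δP/P = √(0.0107) = 0.103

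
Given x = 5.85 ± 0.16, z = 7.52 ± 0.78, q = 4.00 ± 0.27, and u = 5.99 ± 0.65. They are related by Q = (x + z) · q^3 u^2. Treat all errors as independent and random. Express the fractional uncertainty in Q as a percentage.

Let w = x + z = 13.4. δw = √(δx² + δz²) = √(0.0256 + 0.608) = 0.796, so δw/w = 0.0596.
Q is then a monomial in w, q, u:
δQ/Q = √((δw/w)² + (3·δq/q)² + (2·δu/u)²) = √(0.00355 + 0.0410 + 0.0471) = 0.303

30.3%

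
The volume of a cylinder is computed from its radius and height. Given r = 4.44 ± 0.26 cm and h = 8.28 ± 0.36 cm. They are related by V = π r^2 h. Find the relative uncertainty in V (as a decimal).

Each factor contributes (exponent × relative error)² to (δV/V)²:
  (2·δr/r)² = (2×0.0586)² = 0.0137;  (1·δh/h)² = (1×0.0435)² = 0.00189
δV/V = √(0.0156) = 0.125

0.125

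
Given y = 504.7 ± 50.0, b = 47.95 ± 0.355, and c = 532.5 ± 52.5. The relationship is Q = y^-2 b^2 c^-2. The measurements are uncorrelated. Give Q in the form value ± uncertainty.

Q is a product of powers, so relative uncertainties combine in quadrature:
  (-2·δy/y)² = (-2×0.0991)² = 0.0393;  (2·δb/b)² = (2×0.00740)² = 0.000219;  (-2·δc/c)² = (-2×0.0986)² = 0.0389
δQ/Q = √(0.0784) = 0.280
Q = 3.183e-08, so δQ = 0.280 × 3.183e-08 = 8.91e-09.

(3.183 ± 0.891) × 10^-8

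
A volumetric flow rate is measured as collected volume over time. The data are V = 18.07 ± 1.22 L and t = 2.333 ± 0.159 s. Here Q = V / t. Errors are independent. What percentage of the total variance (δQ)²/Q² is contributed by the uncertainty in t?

(δQ/Q)² = (1·δV/V)² + (-1·δt/t)²
  V term: (1×0.0675)² = 0.00456
  t term: (-1×0.0682)² = 0.00464
Total = 0.00920. Share from t = 0.00464/0.00920 = 0.505.

50.5%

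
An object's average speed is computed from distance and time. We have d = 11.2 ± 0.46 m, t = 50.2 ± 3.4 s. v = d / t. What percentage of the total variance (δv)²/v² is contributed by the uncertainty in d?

(δv/v)² = (1·δd/d)² + (-1·δt/t)²
  d term: (1×0.0411)² = 0.00169
  t term: (-1×0.0677)² = 0.00459
Total = 0.00627. Share from d = 0.00169/0.00627 = 0.269.

26.9%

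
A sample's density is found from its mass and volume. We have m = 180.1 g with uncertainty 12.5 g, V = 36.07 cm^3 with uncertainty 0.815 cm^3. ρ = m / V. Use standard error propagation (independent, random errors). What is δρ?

0.364 g/cm^3

For a monomial ρ ∝ m, V^-1, fractional errors add in quadrature:
  (1·δm/m)² = (1×0.0694)² = 0.00482;  (-1·δV/V)² = (-1×0.0226)² = 0.000511
δρ/ρ = √(0.00533) = 0.0730
ρ = 4.993 g/cm^3, so δρ = 0.0730 × 4.993 = 0.364 g/cm^3.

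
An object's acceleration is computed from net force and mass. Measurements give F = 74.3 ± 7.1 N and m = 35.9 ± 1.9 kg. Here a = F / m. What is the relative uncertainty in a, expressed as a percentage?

a is a product of powers, so relative uncertainties combine in quadrature:
  (1·δF/F)² = (1×0.0956)² = 0.00913;  (-1·δm/m)² = (-1×0.0529)² = 0.00280
δa/a = √(0.0119) = 0.109

10.9%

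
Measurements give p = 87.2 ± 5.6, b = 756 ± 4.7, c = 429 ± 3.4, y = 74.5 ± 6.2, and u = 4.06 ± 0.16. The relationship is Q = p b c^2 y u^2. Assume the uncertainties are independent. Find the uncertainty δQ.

1.97e+12

Relative error in a monomial: (δQ/Q)² = Σ (nᵢ · δxᵢ/xᵢ)².
  (1·δp/p)² = (1×0.0642)² = 0.00412;  (1·δb/b)² = (1×0.00622)² = 3.87e-05;  (2·δc/c)² = (2×0.00793)² = 0.000251;  (1·δy/y)² = (1×0.0832)² = 0.00693;  (2·δu/u)² = (2×0.0394)² = 0.00621
δQ/Q = √(0.0176) = 0.132
Q = 1.49e+13, so δQ = 0.132 × 1.49e+13 = 1.97e+12.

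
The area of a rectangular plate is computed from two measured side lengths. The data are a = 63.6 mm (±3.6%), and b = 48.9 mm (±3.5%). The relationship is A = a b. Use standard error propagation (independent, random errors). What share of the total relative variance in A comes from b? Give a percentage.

48.6%

(δA/A)² = (1·δa/a)² + (1·δb/b)²
  a term: (1×0.0360)² = 0.00130
  b term: (1×0.0350)² = 0.00123
Total = 0.00252. Share from b = 0.00123/0.00252 = 0.486.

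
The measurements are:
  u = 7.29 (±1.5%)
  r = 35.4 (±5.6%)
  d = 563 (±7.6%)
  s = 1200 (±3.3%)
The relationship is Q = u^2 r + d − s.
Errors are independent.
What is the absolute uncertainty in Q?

Let p = u^2·r = 1880. δp/p = √((2·δu/u)² + (1·δr/r)²) = √(0.000900 + 0.00314) = 0.0635, so δp = 120.
Q = p + d − s: δQ = √(δp² + δd² + δs²) = √(14300 + 1830 + 1570) = 133

133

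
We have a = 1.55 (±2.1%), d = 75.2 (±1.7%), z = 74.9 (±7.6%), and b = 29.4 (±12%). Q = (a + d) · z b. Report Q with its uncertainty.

Let u = a + d = 76.8. δu = √(δa² + δd²) = √(0.00106 + 1.63) = 1.28, so δu/u = 0.0167.
Q is then a monomial in u, z, b:
δQ/Q = √((δu/u)² + (1·δz/z)² + (1·δb/b)²) = √(0.000278 + 0.00578 + 0.0144) = 0.143
Q = 1.69e+05, so δQ = 0.143 × 1.69e+05 = 24200.

(1.69 ± 0.242) × 10^5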